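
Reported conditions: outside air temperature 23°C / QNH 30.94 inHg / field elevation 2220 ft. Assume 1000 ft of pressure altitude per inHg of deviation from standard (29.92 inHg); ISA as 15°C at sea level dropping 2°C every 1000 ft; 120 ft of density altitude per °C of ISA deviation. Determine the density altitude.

Pressure altitude = 2220 + (29.92 − 30.94) × 1000 = 2220 + (-1020) = 1200 ft.
ISA temperature at 1200 ft = 15 − 2 × (1200/1000) = 12.6°C.
ISA deviation = 23 − 12.6 = +10.4°C.
Density altitude = 1200 + 120 × (10.4) = 2448 ft.

2448 ft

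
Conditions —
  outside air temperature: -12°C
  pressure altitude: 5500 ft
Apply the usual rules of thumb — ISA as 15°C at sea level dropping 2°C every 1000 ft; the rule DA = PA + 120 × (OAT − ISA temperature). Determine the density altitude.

3580 ft

ISA temperature at 5500 ft = 15 − 2 × (5500/1000) = 4°C.
ISA deviation = -12 − 4 = -16°C.
Density altitude = 5500 + 120 × (-16) = 5500 + (-1920) = 3580 ft.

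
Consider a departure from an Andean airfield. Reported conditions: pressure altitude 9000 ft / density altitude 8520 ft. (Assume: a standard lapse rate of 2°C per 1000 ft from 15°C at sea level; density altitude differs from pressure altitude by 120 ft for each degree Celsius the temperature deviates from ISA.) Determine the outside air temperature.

Density altitude − pressure altitude = 8520 − 9000 = -480 ft.
At 120 ft/°C that is an ISA deviation of -480/120 = -4°C.
ISA temperature at 9000 ft = 15 − 2 × (9000/1000) = -3°C.
OAT = ISA + deviation = -3 + (-4) = -7°C.

-7°C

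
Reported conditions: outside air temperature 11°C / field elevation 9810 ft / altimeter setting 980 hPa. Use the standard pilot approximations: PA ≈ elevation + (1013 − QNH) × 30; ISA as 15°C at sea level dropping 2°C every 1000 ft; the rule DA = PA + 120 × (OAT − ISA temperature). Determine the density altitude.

12912 ft

Pressure altitude = 9810 + (1013 − 980) × 30 = 9810 + (+990) = 10800 ft.
ISA temperature at 10800 ft = 15 − 2 × (10800/1000) = -6.6°C.
ISA deviation = 11 − (-6.6) = +17.6°C.
Density altitude = 10800 + 120 × (17.6) = 12912 ft.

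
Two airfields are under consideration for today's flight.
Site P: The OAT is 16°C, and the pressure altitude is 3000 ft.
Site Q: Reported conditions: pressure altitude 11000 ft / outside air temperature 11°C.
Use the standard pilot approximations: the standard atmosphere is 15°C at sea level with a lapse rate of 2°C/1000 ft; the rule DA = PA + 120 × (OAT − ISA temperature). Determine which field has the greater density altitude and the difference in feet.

Site P: ISA temp = 9°C, deviation +7°C, DA = 3000 + 120 × 7 = 3840 ft.
Site Q: ISA temp = -7°C, deviation +18°C, DA = 11000 + 120 × 18 = 13160 ft.
Site Q is higher by 13160 − 3840 = 9320 ft.

Site Q by 9320 ft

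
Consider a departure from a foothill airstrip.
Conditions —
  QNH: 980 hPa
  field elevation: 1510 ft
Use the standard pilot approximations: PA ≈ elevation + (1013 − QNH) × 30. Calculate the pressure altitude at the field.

Pressure correction = (1013 − 980) × 30 = +990 ft.
Pressure altitude = 1510 + (+990) = 2500 ft.

2500 ft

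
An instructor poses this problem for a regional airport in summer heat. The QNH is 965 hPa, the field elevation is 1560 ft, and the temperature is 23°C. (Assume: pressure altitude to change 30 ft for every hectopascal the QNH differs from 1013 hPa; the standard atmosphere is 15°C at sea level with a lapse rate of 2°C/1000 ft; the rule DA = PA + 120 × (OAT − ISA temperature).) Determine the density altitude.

4680 ft

Pressure altitude = 1560 + (1013 − 965) × 30 = 1560 + (+1440) = 3000 ft.
ISA temperature at 3000 ft = 15 − 2 × (3000/1000) = 9°C.
ISA deviation = 23 − 9 = +14°C.
Density altitude = 3000 + 120 × (14) = 4680 ft.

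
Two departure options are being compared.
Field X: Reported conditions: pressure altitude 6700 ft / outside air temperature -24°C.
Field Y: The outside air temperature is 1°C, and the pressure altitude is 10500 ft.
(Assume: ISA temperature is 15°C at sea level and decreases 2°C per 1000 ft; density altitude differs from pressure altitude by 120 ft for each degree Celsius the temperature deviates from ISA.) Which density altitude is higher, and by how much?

Field Y by 7712 ft

Field X: ISA temp = 1.6°C, deviation -25.6°C, DA = 6700 + 120 × (-25.6) = 3628 ft.
Field Y: ISA temp = -6°C, deviation +7°C, DA = 10500 + 120 × 7 = 11340 ft.
Field Y is higher by 11340 − 3628 = 7712 ft.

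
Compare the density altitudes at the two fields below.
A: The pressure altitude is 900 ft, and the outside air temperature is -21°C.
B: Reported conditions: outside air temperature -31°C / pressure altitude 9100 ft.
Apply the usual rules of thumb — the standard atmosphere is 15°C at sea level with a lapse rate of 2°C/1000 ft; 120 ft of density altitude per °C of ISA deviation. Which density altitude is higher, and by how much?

B by 8968 ft

A: ISA temp = 13.2°C, deviation -34.2°C, DA = 900 + 120 × (-34.2) = -3204 ft.
B: ISA temp = -3.2°C, deviation -27.8°C, DA = 9100 + 120 × (-27.8) = 5764 ft.
B is higher by 5764 − (-3204) = 8968 ft.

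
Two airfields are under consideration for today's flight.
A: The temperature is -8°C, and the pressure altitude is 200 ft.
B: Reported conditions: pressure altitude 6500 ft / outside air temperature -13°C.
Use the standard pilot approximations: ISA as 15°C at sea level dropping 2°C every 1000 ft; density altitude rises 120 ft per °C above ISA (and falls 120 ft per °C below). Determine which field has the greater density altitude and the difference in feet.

A: ISA temp = 14.6°C, deviation -22.6°C, DA = 200 + 120 × (-22.6) = -2512 ft.
B: ISA temp = 2°C, deviation -15°C, DA = 6500 + 120 × (-15) = 4700 ft.
B is higher by 4700 − (-2512) = 7212 ft.

B by 7212 ft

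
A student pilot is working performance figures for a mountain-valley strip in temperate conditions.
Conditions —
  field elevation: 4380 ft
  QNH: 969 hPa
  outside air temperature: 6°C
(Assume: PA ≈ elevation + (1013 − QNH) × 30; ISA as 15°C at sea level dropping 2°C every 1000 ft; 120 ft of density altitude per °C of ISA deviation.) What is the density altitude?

5988 ft

Pressure altitude = 4380 + (1013 − 969) × 30 = 4380 + (+1320) = 5700 ft.
ISA temperature at 5700 ft = 15 − 2 × (5700/1000) = 3.6°C.
ISA deviation = 6 − 3.6 = +2.4°C.
Density altitude = 5700 + 120 × (2.4) = 5988 ft.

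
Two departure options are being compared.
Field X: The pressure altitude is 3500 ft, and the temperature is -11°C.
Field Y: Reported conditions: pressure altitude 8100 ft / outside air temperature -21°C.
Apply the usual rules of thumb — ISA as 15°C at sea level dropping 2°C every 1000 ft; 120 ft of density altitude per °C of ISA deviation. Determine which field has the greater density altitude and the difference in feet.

Field X: ISA temp = 8°C, deviation -19°C, DA = 3500 + 120 × (-19) = 1220 ft.
Field Y: ISA temp = -1.2°C, deviation -19.8°C, DA = 8100 + 120 × (-19.8) = 5724 ft.
Field Y is higher by 5724 − 1220 = 4504 ft.

Field Y by 4504 ft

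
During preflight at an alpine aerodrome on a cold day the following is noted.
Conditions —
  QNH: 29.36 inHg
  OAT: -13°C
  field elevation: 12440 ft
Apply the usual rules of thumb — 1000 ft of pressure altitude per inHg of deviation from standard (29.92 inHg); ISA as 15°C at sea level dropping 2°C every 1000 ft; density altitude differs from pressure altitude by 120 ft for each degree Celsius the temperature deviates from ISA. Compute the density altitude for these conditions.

12760 ft

Pressure altitude = 12440 + (29.92 − 29.36) × 1000 = 12440 + (+560) = 13000 ft.
ISA temperature at 13000 ft = 15 − 2 × (13000/1000) = -11°C.
ISA deviation = -13 − (-11) = -2°C.
Density altitude = 13000 + 120 × (-2) = 12760 ft.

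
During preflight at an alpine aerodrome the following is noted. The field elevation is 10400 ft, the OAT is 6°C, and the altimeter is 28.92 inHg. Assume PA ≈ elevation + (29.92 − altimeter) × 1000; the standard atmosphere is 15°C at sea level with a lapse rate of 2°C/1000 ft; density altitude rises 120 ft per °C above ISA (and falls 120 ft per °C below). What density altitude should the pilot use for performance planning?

Pressure altitude = 10400 + (29.92 − 28.92) × 1000 = 10400 + (+1000) = 11400 ft.
ISA temperature at 11400 ft = 15 − 2 × (11400/1000) = -7.8°C.
ISA deviation = 6 − (-7.8) = +13.8°C.
Density altitude = 11400 + 120 × (13.8) = 13056 ft.

13056 ft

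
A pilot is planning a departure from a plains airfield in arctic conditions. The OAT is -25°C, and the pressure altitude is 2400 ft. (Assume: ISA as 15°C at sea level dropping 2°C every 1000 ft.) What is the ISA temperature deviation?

ISA temperature at 2400 ft = 15 − 2 × (2400/1000) = 10.2°C.
Deviation = OAT − ISA = -25 − 10.2 = -35.2°C.

ISA-35.2°C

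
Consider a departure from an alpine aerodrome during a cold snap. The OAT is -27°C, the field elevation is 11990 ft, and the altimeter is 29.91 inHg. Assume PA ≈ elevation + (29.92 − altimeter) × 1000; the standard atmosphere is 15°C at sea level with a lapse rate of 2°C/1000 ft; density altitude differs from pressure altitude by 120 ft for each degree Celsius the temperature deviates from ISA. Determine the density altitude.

9840 ft

Pressure altitude = 11990 + (29.92 − 29.91) × 1000 = 11990 + (+10) = 12000 ft.
ISA temperature at 12000 ft = 15 − 2 × (12000/1000) = -9°C.
ISA deviation = -27 − (-9) = -18°C.
Density altitude = 12000 + 120 × (-18) = 9840 ft.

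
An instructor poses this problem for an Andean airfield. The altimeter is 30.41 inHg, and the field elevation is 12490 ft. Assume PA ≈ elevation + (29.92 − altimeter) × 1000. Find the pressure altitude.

Pressure correction = (29.92 − 30.41) × 1000 = -490 ft.
Pressure altitude = 12490 + (-490) = 12000 ft.

12000 ft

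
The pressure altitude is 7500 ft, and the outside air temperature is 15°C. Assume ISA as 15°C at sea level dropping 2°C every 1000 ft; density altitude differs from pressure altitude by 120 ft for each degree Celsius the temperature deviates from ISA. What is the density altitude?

9300 ft

ISA temperature at 7500 ft = 15 − 2 × (7500/1000) = 0°C.
ISA deviation = 15 − 0 = +15°C.
Density altitude = 7500 + 120 × (15) = 7500 + (+1800) = 9300 ft.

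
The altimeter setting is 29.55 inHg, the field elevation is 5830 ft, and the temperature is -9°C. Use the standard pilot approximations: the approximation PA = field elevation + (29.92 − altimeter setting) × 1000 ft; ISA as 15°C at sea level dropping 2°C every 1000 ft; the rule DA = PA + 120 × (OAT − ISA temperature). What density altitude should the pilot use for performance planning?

4808 ft

Pressure altitude = 5830 + (29.92 − 29.55) × 1000 = 5830 + (+370) = 6200 ft.
ISA temperature at 6200 ft = 15 − 2 × (6200/1000) = 2.6°C.
ISA deviation = -9 − 2.6 = -11.6°C.
Density altitude = 6200 + 120 × (-11.6) = 4808 ft.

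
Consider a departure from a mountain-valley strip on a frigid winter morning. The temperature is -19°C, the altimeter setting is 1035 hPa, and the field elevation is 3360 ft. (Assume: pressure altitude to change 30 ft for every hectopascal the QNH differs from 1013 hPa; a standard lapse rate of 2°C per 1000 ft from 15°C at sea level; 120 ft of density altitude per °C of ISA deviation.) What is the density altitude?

-732 ft

Pressure altitude = 3360 + (1013 − 1035) × 30 = 3360 + (-660) = 2700 ft.
ISA temperature at 2700 ft = 15 − 2 × (2700/1000) = 9.6°C.
ISA deviation = -19 − 9.6 = -28.6°C.
Density altitude = 2700 + 120 × (-28.6) = -732 ft.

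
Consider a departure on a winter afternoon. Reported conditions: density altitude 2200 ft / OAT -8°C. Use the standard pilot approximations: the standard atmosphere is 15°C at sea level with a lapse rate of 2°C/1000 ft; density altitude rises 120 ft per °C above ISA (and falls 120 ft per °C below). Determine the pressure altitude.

4000 ft

DA = PA + 120 × (OAT − (15 − 2·PA/1000)) = PA + 120·OAT − 1800 + 0.24·PA = 1.24·PA + 120·OAT − 1800.
So 1.24·PA = 2200 − 120 × (-8) + 1800 = 4960.
PA = 4960 / 1.24 = 4000 ft.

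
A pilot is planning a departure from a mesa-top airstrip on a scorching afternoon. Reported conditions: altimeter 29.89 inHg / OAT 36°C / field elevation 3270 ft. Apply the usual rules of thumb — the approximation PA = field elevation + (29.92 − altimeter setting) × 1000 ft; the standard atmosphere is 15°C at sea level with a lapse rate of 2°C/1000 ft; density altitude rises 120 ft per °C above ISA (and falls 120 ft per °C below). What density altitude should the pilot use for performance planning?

Pressure altitude = 3270 + (29.92 − 29.89) × 1000 = 3270 + (+30) = 3300 ft.
ISA temperature at 3300 ft = 15 − 2 × (3300/1000) = 8.4°C.
ISA deviation = 36 − 8.4 = +27.6°C.
Density altitude = 3300 + 120 × (27.6) = 6612 ft.

6612 ft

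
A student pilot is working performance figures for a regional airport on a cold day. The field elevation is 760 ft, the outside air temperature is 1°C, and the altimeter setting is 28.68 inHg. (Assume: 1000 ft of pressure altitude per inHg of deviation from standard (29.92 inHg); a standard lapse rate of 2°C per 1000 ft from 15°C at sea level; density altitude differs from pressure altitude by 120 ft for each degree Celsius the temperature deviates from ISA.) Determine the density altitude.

800 ft

Pressure altitude = 760 + (29.92 − 28.68) × 1000 = 760 + (+1240) = 2000 ft.
ISA temperature at 2000 ft = 15 − 2 × (2000/1000) = 11°C.
ISA deviation = 1 − 11 = -10°C.
Density altitude = 2000 + 120 × (-10) = 800 ft.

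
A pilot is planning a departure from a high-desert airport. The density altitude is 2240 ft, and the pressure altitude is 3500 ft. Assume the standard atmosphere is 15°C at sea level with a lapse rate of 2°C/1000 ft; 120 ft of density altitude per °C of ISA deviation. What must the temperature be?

-2.5°C

Density altitude − pressure altitude = 2240 − 3500 = -1260 ft.
At 120 ft/°C that is an ISA deviation of -1260/120 = -10.5°C.
ISA temperature at 3500 ft = 15 − 2 × (3500/1000) = 8°C.
OAT = ISA + deviation = 8 + (-10.5) = -2.5°C.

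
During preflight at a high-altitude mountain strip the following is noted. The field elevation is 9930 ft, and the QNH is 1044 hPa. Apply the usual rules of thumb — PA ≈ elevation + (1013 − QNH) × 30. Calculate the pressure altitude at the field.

9000 ft

Pressure correction = (1013 − 1044) × 30 = -930 ft.
Pressure altitude = 9930 + (-930) = 9000 ft.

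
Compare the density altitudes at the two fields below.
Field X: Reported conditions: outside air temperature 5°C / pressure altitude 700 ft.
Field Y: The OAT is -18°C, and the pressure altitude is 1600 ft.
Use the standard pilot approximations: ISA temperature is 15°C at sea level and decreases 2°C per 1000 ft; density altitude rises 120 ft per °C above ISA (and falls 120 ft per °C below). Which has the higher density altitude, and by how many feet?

Field X: ISA temp = 13.6°C, deviation -8.6°C, DA = 700 + 120 × (-8.6) = -332 ft.
Field Y: ISA temp = 11.8°C, deviation -29.8°C, DA = 1600 + 120 × (-29.8) = -1976 ft.
Field X is higher by -332 − (-1976) = 1644 ft.

Field X by 1644 ft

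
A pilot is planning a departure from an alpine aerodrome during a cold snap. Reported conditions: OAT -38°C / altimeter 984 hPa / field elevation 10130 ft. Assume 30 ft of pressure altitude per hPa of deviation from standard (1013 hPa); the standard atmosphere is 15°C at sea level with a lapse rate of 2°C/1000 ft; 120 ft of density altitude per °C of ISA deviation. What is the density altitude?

7280 ft

Pressure altitude = 10130 + (1013 − 984) × 30 = 10130 + (+870) = 11000 ft.
ISA temperature at 11000 ft = 15 − 2 × (11000/1000) = -7°C.
ISA deviation = -38 − (-7) = -31°C.
Density altitude = 11000 + 120 × (-31) = 7280 ft.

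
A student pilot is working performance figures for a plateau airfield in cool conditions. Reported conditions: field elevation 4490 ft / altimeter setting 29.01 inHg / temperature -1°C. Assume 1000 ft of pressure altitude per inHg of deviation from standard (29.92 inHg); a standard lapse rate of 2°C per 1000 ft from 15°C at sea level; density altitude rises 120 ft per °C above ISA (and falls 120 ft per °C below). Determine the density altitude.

4776 ft

Pressure altitude = 4490 + (29.92 − 29.01) × 1000 = 4490 + (+910) = 5400 ft.
ISA temperature at 5400 ft = 15 − 2 × (5400/1000) = 4.2°C.
ISA deviation = -1 − 4.2 = -5.2°C.
Density altitude = 5400 + 120 × (-5.2) = 4776 ft.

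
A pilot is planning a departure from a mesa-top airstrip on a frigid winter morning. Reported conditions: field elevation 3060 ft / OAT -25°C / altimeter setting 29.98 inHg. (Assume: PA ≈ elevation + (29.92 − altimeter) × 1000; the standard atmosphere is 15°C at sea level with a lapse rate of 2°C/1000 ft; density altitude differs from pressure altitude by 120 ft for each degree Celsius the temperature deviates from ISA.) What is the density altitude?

-1080 ft

Pressure altitude = 3060 + (29.92 − 29.98) × 1000 = 3060 + (-60) = 3000 ft.
ISA temperature at 3000 ft = 15 − 2 × (3000/1000) = 9°C.
ISA deviation = -25 − 9 = -34°C.
Density altitude = 3000 + 120 × (-34) = -1080 ft.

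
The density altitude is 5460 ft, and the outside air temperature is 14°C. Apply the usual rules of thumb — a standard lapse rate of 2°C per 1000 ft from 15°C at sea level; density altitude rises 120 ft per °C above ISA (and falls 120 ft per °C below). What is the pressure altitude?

DA = PA + 120 × (OAT − (15 − 2·PA/1000)) = PA + 120·OAT − 1800 + 0.24·PA = 1.24·PA + 120·OAT − 1800.
So 1.24·PA = 5460 − 120 × 14 + 1800 = 5580.
PA = 5580 / 1.24 = 4500 ft.

4500 ft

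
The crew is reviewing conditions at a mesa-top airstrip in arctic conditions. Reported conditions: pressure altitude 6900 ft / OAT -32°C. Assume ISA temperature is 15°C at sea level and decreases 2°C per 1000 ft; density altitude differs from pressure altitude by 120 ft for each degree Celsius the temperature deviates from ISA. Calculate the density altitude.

2916 ft

ISA temperature at 6900 ft = 15 − 2 × (6900/1000) = 1.2°C.
ISA deviation = -32 − 1.2 = -33.2°C.
Density altitude = 6900 + 120 × (-33.2) = 6900 + (-3984) = 2916 ft.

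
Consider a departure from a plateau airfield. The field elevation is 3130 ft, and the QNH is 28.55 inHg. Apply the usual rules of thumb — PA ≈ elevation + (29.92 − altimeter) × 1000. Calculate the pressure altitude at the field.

4500 ft

Pressure correction = (29.92 − 28.55) × 1000 = +1370 ft.
Pressure altitude = 3130 + (+1370) = 4500 ft.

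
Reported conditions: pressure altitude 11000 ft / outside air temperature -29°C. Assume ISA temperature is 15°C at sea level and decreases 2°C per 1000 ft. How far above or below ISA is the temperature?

ISA-22°C

ISA temperature at 11000 ft = 15 − 2 × (11000/1000) = -7°C.
Deviation = OAT − ISA = -29 − (-7) = -22°C.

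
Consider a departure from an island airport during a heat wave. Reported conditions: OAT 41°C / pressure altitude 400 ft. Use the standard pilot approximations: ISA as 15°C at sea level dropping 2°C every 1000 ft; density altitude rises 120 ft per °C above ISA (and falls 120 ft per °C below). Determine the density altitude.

ISA temperature at 400 ft = 15 − 2 × (400/1000) = 14.2°C.
ISA deviation = 41 − 14.2 = +26.8°C.
Density altitude = 400 + 120 × (26.8) = 400 + (+3216) = 3616 ft.

3616 ft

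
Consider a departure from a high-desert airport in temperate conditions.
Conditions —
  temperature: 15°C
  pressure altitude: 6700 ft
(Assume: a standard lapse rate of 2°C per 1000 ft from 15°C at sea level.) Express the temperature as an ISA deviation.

ISA+13.4°C

ISA temperature at 6700 ft = 15 − 2 × (6700/1000) = 1.6°C.
Deviation = OAT − ISA = 15 − 1.6 = +13.4°C.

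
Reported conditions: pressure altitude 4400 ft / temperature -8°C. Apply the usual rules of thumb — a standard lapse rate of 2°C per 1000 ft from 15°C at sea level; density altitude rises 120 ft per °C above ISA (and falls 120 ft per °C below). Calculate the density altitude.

ISA temperature at 4400 ft = 15 − 2 × (4400/1000) = 6.2°C.
ISA deviation = -8 − 6.2 = -14.2°C.
Density altitude = 4400 + 120 × (-14.2) = 4400 + (-1704) = 2696 ft.

2696 ft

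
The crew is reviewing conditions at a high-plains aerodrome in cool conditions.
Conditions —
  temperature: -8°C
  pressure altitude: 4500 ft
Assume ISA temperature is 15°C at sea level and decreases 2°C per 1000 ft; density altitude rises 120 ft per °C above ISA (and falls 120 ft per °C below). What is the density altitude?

2820 ft

ISA temperature at 4500 ft = 15 − 2 × (4500/1000) = 6°C.
ISA deviation = -8 − 6 = -14°C.
Density altitude = 4500 + 120 × (-14) = 4500 + (-1680) = 2820 ft.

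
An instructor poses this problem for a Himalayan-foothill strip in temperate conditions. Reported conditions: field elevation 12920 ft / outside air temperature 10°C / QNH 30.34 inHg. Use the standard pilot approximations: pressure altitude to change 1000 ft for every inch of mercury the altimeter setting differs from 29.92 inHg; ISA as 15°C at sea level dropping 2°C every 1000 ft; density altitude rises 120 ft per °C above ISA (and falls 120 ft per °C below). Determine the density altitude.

Pressure altitude = 12920 + (29.92 − 30.34) × 1000 = 12920 + (-420) = 12500 ft.
ISA temperature at 12500 ft = 15 − 2 × (12500/1000) = -10°C.
ISA deviation = 10 − (-10) = +20°C.
Density altitude = 12500 + 120 × (20) = 14900 ft.

14900 ft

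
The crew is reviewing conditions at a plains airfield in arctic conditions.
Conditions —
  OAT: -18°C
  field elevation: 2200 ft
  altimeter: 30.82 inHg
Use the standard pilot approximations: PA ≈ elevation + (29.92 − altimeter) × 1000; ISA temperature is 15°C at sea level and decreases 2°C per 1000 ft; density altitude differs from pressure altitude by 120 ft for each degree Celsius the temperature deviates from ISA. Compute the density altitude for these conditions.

Pressure altitude = 2200 + (29.92 − 30.82) × 1000 = 2200 + (-900) = 1300 ft.
ISA temperature at 1300 ft = 15 − 2 × (1300/1000) = 12.4°C.
ISA deviation = -18 − 12.4 = -30.4°C.
Density altitude = 1300 + 120 × (-30.4) = -2348 ft.

-2348 ft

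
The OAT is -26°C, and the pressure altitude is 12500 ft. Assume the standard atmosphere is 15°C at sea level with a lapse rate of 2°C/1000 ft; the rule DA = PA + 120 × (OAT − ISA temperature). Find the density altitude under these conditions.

ISA temperature at 12500 ft = 15 − 2 × (12500/1000) = -10°C.
ISA deviation = -26 − (-10) = -16°C.
Density altitude = 12500 + 120 × (-16) = 12500 + (-1920) = 10580 ft.

10580 ft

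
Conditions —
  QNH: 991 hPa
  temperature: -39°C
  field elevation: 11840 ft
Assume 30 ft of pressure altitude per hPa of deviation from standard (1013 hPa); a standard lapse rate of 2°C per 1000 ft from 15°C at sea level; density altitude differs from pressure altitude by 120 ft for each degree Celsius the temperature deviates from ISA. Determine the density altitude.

Pressure altitude = 11840 + (1013 − 991) × 30 = 11840 + (+660) = 12500 ft.
ISA temperature at 12500 ft = 15 − 2 × (12500/1000) = -10°C.
ISA deviation = -39 − (-10) = -29°C.
Density altitude = 12500 + 120 × (-29) = 9020 ft.

9020 ft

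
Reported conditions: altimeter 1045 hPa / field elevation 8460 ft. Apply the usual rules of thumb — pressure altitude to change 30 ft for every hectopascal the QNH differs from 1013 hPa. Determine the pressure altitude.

Pressure correction = (1013 − 1045) × 30 = -960 ft.
Pressure altitude = 8460 + (-960) = 7500 ft.

7500 ft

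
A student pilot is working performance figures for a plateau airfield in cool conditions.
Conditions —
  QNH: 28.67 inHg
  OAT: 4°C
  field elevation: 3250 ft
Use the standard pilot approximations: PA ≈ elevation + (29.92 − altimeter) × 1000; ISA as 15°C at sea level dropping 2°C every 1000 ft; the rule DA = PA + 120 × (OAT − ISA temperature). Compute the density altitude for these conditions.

Pressure altitude = 3250 + (29.92 − 28.67) × 1000 = 3250 + (+1250) = 4500 ft.
ISA temperature at 4500 ft = 15 − 2 × (4500/1000) = 6°C.
ISA deviation = 4 − 6 = -2°C.
Density altitude = 4500 + 120 × (-2) = 4260 ft.

4260 ft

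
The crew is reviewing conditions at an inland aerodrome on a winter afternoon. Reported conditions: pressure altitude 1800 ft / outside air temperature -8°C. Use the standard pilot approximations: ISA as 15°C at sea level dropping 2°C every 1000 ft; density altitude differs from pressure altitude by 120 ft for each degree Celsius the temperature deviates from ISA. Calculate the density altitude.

ISA temperature at 1800 ft = 15 − 2 × (1800/1000) = 11.4°C.
ISA deviation = -8 − 11.4 = -19.4°C.
Density altitude = 1800 + 120 × (-19.4) = 1800 + (-2328) = -528 ft.

-528 ft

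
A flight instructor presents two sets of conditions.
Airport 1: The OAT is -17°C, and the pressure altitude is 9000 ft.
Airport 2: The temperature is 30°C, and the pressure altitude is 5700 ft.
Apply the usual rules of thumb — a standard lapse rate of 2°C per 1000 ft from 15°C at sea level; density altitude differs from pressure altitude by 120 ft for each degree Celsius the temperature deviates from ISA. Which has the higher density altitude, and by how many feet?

Airport 1: ISA temp = -3°C, deviation -14°C, DA = 9000 + 120 × (-14) = 7320 ft.
Airport 2: ISA temp = 3.6°C, deviation +26.4°C, DA = 5700 + 120 × 26.4 = 8868 ft.
Airport 2 is higher by 8868 − 7320 = 1548 ft.

Airport 2 by 1548 ft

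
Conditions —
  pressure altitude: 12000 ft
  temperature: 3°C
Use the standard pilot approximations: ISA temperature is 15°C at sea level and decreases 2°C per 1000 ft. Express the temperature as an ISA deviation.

ISA+12°C

ISA temperature at 12000 ft = 15 − 2 × (12000/1000) = -9°C.
Deviation = OAT − ISA = 3 − (-9) = +12°C.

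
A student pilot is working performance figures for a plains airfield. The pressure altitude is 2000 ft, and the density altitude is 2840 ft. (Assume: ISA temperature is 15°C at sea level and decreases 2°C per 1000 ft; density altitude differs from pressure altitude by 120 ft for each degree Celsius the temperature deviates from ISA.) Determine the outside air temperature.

Density altitude − pressure altitude = 2840 − 2000 = +840 ft.
At 120 ft/°C that is an ISA deviation of 840/120 = +7°C.
ISA temperature at 2000 ft = 15 − 2 × (2000/1000) = 11°C.
OAT = ISA + deviation = 11 + (+7) = 18°C.

18°C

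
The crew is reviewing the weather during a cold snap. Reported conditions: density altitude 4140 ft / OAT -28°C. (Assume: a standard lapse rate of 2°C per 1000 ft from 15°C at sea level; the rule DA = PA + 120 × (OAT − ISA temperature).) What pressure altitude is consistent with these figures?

7500 ft

DA = PA + 120 × (OAT − (15 − 2·PA/1000)) = PA + 120·OAT − 1800 + 0.24·PA = 1.24·PA + 120·OAT − 1800.
So 1.24·PA = 4140 − 120 × (-28) + 1800 = 9300.
PA = 9300 / 1.24 = 7500 ft.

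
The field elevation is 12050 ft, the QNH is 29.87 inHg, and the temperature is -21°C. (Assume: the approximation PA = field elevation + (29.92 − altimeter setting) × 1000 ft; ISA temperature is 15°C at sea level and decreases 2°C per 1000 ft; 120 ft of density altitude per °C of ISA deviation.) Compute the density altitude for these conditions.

Pressure altitude = 12050 + (29.92 − 29.87) × 1000 = 12050 + (+50) = 12100 ft.
ISA temperature at 12100 ft = 15 − 2 × (12100/1000) = -9.2°C.
ISA deviation = -21 − (-9.2) = -11.8°C.
Density altitude = 12100 + 120 × (-11.8) = 10684 ft.

10684 ft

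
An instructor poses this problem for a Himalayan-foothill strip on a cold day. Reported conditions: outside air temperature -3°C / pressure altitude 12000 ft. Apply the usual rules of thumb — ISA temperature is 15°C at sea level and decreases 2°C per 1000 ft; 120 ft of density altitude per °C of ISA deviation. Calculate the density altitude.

12720 ft

ISA temperature at 12000 ft = 15 − 2 × (12000/1000) = -9°C.
ISA deviation = -3 − (-9) = +6°C.
Density altitude = 12000 + 120 × (6) = 12000 + (+720) = 12720 ft.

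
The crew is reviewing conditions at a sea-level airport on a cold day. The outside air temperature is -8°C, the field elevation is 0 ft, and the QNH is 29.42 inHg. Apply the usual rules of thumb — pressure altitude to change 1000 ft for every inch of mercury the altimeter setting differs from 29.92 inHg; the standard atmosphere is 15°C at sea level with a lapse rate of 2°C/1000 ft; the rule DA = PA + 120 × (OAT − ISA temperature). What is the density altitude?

Pressure altitude = 0 + (29.92 − 29.42) × 1000 = 0 + (+500) = 500 ft.
ISA temperature at 500 ft = 15 − 2 × (500/1000) = 14°C.
ISA deviation = -8 − 14 = -22°C.
Density altitude = 500 + 120 × (-22) = -2140 ft.

-2140 ft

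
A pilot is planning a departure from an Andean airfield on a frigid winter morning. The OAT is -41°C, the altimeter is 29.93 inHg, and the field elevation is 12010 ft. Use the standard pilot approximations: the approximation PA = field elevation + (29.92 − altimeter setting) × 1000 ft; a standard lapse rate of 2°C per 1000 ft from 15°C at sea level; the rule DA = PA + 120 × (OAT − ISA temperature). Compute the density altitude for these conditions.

Pressure altitude = 12010 + (29.92 − 29.93) × 1000 = 12010 + (-10) = 12000 ft.
ISA temperature at 12000 ft = 15 − 2 × (12000/1000) = -9°C.
ISA deviation = -41 − (-9) = -32°C.
Density altitude = 12000 + 120 × (-32) = 8160 ft.

8160 ft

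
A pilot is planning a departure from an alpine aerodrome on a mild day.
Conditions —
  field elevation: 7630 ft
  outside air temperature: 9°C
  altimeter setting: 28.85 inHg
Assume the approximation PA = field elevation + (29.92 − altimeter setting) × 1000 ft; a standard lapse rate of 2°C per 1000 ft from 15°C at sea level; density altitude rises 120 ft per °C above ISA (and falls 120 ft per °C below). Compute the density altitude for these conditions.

10068 ft

Pressure altitude = 7630 + (29.92 − 28.85) × 1000 = 7630 + (+1070) = 8700 ft.
ISA temperature at 8700 ft = 15 − 2 × (8700/1000) = -2.4°C.
ISA deviation = 9 − (-2.4) = +11.4°C.
Density altitude = 8700 + 120 × (11.4) = 10068 ft.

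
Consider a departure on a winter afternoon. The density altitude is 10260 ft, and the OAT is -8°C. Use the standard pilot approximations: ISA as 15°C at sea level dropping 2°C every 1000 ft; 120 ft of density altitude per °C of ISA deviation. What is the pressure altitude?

DA = PA + 120 × (OAT − (15 − 2·PA/1000)) = PA + 120·OAT − 1800 + 0.24·PA = 1.24·PA + 120·OAT − 1800.
So 1.24·PA = 10260 − 120 × (-8) + 1800 = 13020.
PA = 13020 / 1.24 = 10500 ft.

10500 ft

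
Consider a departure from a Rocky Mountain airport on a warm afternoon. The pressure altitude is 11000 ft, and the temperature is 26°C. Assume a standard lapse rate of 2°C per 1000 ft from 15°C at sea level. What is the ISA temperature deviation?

ISA+33°C

ISA temperature at 11000 ft = 15 − 2 × (11000/1000) = -7°C.
Deviation = OAT − ISA = 26 − (-7) = +33°C.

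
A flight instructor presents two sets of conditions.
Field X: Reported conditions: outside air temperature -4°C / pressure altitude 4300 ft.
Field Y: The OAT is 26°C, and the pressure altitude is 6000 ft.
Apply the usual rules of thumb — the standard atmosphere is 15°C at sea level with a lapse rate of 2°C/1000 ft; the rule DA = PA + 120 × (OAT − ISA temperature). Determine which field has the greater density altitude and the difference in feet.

Field Y by 5708 ft

Field X: ISA temp = 6.4°C, deviation -10.4°C, DA = 4300 + 120 × (-10.4) = 3052 ft.
Field Y: ISA temp = 3°C, deviation +23°C, DA = 6000 + 120 × 23 = 8760 ft.
Field Y is higher by 8760 − 3052 = 5708 ft.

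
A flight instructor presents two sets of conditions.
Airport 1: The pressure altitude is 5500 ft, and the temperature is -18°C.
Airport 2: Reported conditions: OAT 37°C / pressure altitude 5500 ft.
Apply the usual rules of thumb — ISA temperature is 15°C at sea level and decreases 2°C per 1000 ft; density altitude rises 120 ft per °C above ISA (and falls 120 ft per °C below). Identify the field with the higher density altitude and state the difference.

Airport 1: ISA temp = 4°C, deviation -22°C, DA = 5500 + 120 × (-22) = 2860 ft.
Airport 2: ISA temp = 4°C, deviation +33°C, DA = 5500 + 120 × 33 = 9460 ft.
Airport 2 is higher by 9460 − 2860 = 6600 ft.

Airport 2 by 6600 ft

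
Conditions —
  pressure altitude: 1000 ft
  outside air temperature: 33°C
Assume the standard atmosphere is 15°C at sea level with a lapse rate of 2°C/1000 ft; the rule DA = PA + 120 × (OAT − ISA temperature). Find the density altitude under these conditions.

ISA temperature at 1000 ft = 15 − 2 × (1000/1000) = 13°C.
ISA deviation = 33 − 13 = +20°C.
Density altitude = 1000 + 120 × (20) = 1000 + (+2400) = 3400 ft.

3400 ft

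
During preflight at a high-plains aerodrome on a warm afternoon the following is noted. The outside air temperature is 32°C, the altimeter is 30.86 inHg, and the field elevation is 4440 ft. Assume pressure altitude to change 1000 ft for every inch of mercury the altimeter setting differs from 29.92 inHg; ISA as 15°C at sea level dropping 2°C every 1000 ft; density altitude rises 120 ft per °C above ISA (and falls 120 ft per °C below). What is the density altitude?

6380 ft

Pressure altitude = 4440 + (29.92 − 30.86) × 1000 = 4440 + (-940) = 3500 ft.
ISA temperature at 3500 ft = 15 − 2 × (3500/1000) = 8°C.
ISA deviation = 32 − 8 = +24°C.
Density altitude = 3500 + 120 × (24) = 6380 ft.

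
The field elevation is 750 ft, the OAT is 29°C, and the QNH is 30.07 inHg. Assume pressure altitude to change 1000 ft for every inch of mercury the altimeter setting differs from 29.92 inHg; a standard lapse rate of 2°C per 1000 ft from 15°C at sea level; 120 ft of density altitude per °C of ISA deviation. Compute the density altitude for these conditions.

Pressure altitude = 750 + (29.92 − 30.07) × 1000 = 750 + (-150) = 600 ft.
ISA temperature at 600 ft = 15 − 2 × (600/1000) = 13.8°C.
ISA deviation = 29 − 13.8 = +15.2°C.
Density altitude = 600 + 120 × (15.2) = 2424 ft.

2424 ft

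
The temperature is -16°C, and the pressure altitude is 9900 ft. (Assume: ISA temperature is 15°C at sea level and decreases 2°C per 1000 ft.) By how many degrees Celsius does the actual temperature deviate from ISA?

ISA-11.2°C

ISA temperature at 9900 ft = 15 − 2 × (9900/1000) = -4.8°C.
Deviation = OAT − ISA = -16 − (-4.8) = -11.2°C.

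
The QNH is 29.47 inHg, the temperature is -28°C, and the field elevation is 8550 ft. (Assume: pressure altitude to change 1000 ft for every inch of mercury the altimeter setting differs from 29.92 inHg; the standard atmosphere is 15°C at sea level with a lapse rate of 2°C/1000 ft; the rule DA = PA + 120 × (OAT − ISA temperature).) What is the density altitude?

Pressure altitude = 8550 + (29.92 − 29.47) × 1000 = 8550 + (+450) = 9000 ft.
ISA temperature at 9000 ft = 15 − 2 × (9000/1000) = -3°C.
ISA deviation = -28 − (-3) = -25°C.
Density altitude = 9000 + 120 × (-25) = 6000 ft.

6000 ft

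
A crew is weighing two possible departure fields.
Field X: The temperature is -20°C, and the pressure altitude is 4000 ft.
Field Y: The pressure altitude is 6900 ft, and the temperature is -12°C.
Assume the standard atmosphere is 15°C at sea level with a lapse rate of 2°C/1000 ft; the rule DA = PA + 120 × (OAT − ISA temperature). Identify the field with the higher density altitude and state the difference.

Field Y by 4556 ft

Field X: ISA temp = 7°C, deviation -27°C, DA = 4000 + 120 × (-27) = 760 ft.
Field Y: ISA temp = 1.2°C, deviation -13.2°C, DA = 6900 + 120 × (-13.2) = 5316 ft.
Field Y is higher by 5316 − 760 = 4556 ft.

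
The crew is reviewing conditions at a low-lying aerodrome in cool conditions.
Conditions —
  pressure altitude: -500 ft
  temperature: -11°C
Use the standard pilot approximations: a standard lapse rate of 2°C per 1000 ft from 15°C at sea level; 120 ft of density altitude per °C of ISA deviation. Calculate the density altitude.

ISA temperature at -500 ft = 15 − 2 × (-500/1000) = 16°C.
ISA deviation = -11 − 16 = -27°C.
Density altitude = -500 + 120 × (-27) = -500 + (-3240) = -3740 ft.

-3740 ft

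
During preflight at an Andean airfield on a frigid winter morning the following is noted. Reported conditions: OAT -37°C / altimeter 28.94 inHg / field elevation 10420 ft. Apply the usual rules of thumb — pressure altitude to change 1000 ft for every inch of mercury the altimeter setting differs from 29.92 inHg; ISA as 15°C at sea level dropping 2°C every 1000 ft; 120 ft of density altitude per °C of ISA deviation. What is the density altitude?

7896 ft

Pressure altitude = 10420 + (29.92 − 28.94) × 1000 = 10420 + (+980) = 11400 ft.
ISA temperature at 11400 ft = 15 − 2 × (11400/1000) = -7.8°C.
ISA deviation = -37 − (-7.8) = -29.2°C.
Density altitude = 11400 + 120 × (-29.2) = 7896 ft.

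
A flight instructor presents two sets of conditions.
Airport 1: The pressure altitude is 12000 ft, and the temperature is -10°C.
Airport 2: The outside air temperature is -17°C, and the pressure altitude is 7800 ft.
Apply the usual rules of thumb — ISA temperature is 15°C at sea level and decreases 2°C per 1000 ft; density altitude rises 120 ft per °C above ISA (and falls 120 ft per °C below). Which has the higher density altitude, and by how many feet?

Airport 1: ISA temp = -9°C, deviation -1°C, DA = 12000 + 120 × (-1) = 11880 ft.
Airport 2: ISA temp = -0.6°C, deviation -16.4°C, DA = 7800 + 120 × (-16.4) = 5832 ft.
Airport 1 is higher by 11880 − 5832 = 6048 ft.

Airport 1 by 6048 ft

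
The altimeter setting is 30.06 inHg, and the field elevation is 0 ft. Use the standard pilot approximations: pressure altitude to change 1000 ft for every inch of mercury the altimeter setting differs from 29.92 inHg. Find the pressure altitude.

Pressure correction = (29.92 − 30.06) × 1000 = -140 ft.
Pressure altitude = 0 + (-140) = -140 ft.

-140 ft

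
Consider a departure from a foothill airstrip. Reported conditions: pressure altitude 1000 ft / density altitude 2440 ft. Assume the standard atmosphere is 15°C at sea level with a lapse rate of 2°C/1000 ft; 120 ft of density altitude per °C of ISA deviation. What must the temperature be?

25°C

Density altitude − pressure altitude = 2440 − 1000 = +1440 ft.
At 120 ft/°C that is an ISA deviation of 1440/120 = +12°C.
ISA temperature at 1000 ft = 15 − 2 × (1000/1000) = 13°C.
OAT = ISA + deviation = 13 + (+12) = 25°C.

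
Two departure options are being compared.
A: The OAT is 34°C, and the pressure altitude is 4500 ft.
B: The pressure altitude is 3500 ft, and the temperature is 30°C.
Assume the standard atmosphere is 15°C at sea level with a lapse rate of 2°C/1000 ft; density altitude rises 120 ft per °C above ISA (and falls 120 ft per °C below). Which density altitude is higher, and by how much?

A by 1720 ft

A: ISA temp = 6°C, deviation +28°C, DA = 4500 + 120 × 28 = 7860 ft.
B: ISA temp = 8°C, deviation +22°C, DA = 3500 + 120 × 22 = 6140 ft.
A is higher by 7860 − 6140 = 1720 ft.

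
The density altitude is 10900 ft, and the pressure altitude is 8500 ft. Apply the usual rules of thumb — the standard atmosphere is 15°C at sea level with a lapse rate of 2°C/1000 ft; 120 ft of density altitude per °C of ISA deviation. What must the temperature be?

18°C

Density altitude − pressure altitude = 10900 − 8500 = +2400 ft.
At 120 ft/°C that is an ISA deviation of 2400/120 = +20°C.
ISA temperature at 8500 ft = 15 − 2 × (8500/1000) = -2°C.
OAT = ISA + deviation = -2 + (+20) = 18°C.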